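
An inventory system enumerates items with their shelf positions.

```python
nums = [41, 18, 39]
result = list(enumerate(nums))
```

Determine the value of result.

Step 1: enumerate pairs each element with its index:
  (0, 41)
  (1, 18)
  (2, 39)
Therefore result = [(0, 41), (1, 18), (2, 39)].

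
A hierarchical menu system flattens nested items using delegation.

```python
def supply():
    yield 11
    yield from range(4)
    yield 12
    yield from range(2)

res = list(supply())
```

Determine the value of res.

Step 1: Trace yields in order:
  yield 11
  yield 0
  yield 1
  yield 2
  yield 3
  yield 12
  yield 0
  yield 1
Therefore res = [11, 0, 1, 2, 3, 12, 0, 1].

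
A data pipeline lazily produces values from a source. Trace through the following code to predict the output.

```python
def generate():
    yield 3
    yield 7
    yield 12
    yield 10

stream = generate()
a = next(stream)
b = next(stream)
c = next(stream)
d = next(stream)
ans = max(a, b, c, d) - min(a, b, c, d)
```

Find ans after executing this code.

Step 1: Create generator and consume all values:
  a = next(stream) = 3
  b = next(stream) = 7
  c = next(stream) = 12
  d = next(stream) = 10
Step 2: max = 12, min = 3, ans = 12 - 3 = 9.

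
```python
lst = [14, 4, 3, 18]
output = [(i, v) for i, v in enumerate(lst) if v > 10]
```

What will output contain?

Step 1: Filter enumerate([14, 4, 3, 18]) keeping v > 10:
  (0, 14): 14 > 10, included
  (1, 4): 4 <= 10, excluded
  (2, 3): 3 <= 10, excluded
  (3, 18): 18 > 10, included
Therefore output = [(0, 14), (3, 18)].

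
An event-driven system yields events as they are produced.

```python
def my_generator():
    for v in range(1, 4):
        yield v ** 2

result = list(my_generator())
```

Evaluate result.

Step 1: For each v in range(1, 4), yield v**2:
  v=1: yield 1**2 = 1
  v=2: yield 2**2 = 4
  v=3: yield 3**2 = 9
Therefore result = [1, 4, 9].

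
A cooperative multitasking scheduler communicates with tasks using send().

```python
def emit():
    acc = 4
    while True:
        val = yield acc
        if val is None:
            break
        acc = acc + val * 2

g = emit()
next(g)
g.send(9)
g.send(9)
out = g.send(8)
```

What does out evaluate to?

Step 1: next() -> yield acc=4.
Step 2: send(9) -> val=9, acc = 4 + 9*2 = 22, yield 22.
Step 3: send(9) -> val=9, acc = 22 + 9*2 = 40, yield 40.
Step 4: send(8) -> val=8, acc = 40 + 8*2 = 56, yield 56.
Therefore out = 56.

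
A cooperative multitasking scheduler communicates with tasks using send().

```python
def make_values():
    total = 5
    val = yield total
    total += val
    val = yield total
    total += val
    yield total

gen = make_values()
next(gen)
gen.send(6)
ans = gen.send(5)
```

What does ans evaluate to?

Step 1: next() -> yield total=5.
Step 2: send(6) -> val=6, total = 5+6 = 11, yield 11.
Step 3: send(5) -> val=5, total = 11+5 = 16, yield 16.
Therefore ans = 16.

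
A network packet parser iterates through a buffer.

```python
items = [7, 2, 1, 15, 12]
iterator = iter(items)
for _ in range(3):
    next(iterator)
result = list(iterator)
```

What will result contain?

Step 1: Create iterator over [7, 2, 1, 15, 12].
Step 2: Advance 3 positions (consuming [7, 2, 1]).
Step 3: list() collects remaining elements: [15, 12].
Therefore result = [15, 12].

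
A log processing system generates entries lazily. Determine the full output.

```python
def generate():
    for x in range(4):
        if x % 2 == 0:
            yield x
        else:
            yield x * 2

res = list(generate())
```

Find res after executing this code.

Step 1: For each x in range(4), yield x if even, else x*2:
  x=0 (even): yield 0
  x=1 (odd): yield 1*2 = 2
  x=2 (even): yield 2
  x=3 (odd): yield 3*2 = 6
Therefore res = [0, 2, 2, 6].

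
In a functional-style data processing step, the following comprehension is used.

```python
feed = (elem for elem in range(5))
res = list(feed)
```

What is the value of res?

Step 1: Generator expression iterates range(5): [0, 1, 2, 3, 4].
Step 2: list() collects all values.
Therefore res = [0, 1, 2, 3, 4].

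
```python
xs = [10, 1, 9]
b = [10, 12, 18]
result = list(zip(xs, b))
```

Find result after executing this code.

Step 1: zip pairs elements at same index:
  Index 0: (10, 10)
  Index 1: (1, 12)
  Index 2: (9, 18)
Therefore result = [(10, 10), (1, 12), (9, 18)].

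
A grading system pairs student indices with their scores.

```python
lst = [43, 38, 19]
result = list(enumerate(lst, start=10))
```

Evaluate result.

Step 1: enumerate with start=10:
  (10, 43)
  (11, 38)
  (12, 19)
Therefore result = [(10, 43), (11, 38), (12, 19)].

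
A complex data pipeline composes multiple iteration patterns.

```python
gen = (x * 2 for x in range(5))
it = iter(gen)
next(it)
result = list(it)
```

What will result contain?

Step 1: Generator produces [0, 2, 4, 6, 8].
Step 2: next(it) consumes first element (0).
Step 3: list(it) collects remaining: [2, 4, 6, 8].
Therefore result = [2, 4, 6, 8].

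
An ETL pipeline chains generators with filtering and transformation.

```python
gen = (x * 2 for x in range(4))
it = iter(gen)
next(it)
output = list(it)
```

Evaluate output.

Step 1: Generator produces [0, 2, 4, 6].
Step 2: next(it) consumes first element (0).
Step 3: list(it) collects remaining: [2, 4, 6].
Therefore output = [2, 4, 6].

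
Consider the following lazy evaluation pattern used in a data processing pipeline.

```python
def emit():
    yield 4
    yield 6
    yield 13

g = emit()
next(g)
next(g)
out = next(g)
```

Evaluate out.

Step 1: emit() creates a generator.
Step 2: next(g) yields 4 (consumed and discarded).
Step 3: next(g) yields 6 (consumed and discarded).
Step 4: next(g) yields 13, assigned to out.
Therefore out = 13.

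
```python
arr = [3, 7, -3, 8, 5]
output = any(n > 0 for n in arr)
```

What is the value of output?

Step 1: Check n > 0 for each element in [3, 7, -3, 8, 5]:
  3 > 0: True
  7 > 0: True
  -3 > 0: False
  8 > 0: True
  5 > 0: True
Step 2: any() returns True.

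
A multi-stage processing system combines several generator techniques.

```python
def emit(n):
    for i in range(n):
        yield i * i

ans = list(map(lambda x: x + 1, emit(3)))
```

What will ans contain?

Step 1: emit(3) yields squares: [0, 1, 4].
Step 2: map adds 1 to each: [1, 2, 5].
Therefore ans = [1, 2, 5].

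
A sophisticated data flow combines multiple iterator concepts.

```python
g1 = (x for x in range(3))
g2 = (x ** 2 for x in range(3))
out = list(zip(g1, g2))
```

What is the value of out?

Step 1: g1 produces [0, 1, 2].
Step 2: g2 produces [0, 1, 4].
Step 3: zip pairs them: [(0, 0), (1, 1), (2, 4)].
Therefore out = [(0, 0), (1, 1), (2, 4)].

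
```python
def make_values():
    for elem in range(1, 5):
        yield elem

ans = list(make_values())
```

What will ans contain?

Step 1: The generator yields each value from range(1, 5).
Step 2: list() consumes all yields: [1, 2, 3, 4].
Therefore ans = [1, 2, 3, 4].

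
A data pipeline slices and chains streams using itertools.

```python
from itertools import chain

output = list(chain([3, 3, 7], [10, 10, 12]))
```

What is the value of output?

Step 1: chain() concatenates iterables: [3, 3, 7] + [10, 10, 12].
Therefore output = [3, 3, 7, 10, 10, 12].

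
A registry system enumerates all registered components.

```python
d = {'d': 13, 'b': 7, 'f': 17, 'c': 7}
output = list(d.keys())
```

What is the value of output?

Step 1: d.keys() returns the dictionary keys in insertion order.
Therefore output = ['d', 'b', 'f', 'c'].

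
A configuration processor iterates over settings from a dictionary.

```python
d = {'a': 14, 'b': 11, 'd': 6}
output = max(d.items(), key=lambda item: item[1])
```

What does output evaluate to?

Step 1: Find item with maximum value:
  ('a', 14)
  ('b', 11)
  ('d', 6)
Step 2: Maximum value is 14 at key 'a'.
Therefore output = ('a', 14).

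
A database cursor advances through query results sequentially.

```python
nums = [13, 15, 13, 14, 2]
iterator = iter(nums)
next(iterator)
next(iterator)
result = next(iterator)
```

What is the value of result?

Step 1: Create iterator over [13, 15, 13, 14, 2].
Step 2: next() consumes 13.
Step 3: next() consumes 15.
Step 4: next() returns 13.
Therefore result = 13.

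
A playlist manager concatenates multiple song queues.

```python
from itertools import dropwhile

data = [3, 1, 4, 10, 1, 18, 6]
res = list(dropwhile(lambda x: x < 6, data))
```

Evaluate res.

Step 1: dropwhile drops elements while < 6:
  3 < 6: dropped
  1 < 6: dropped
  4 < 6: dropped
  10: kept (dropping stopped)
Step 2: Remaining elements kept regardless of condition.
Therefore res = [10, 1, 18, 6].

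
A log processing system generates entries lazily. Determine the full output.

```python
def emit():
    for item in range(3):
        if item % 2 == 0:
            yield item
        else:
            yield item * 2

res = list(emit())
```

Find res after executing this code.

Step 1: For each item in range(3), yield item if even, else item*2:
  item=0 (even): yield 0
  item=1 (odd): yield 1*2 = 2
  item=2 (even): yield 2
Therefore res = [0, 2, 2].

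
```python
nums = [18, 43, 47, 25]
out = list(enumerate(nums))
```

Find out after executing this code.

Step 1: enumerate pairs each element with its index:
  (0, 18)
  (1, 43)
  (2, 47)
  (3, 25)
Therefore out = [(0, 18), (1, 43), (2, 47), (3, 25)].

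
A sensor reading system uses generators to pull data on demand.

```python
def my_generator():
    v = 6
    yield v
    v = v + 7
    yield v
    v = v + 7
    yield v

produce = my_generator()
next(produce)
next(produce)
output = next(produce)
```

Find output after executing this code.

Step 1: Trace through generator execution:
  Yield 1: v starts at 6, yield 6
  Yield 2: v = 6 + 7 = 13, yield 13
  Yield 3: v = 13 + 7 = 20, yield 20
Step 2: First next() gets 6, second next() gets the second value, third next() yields 20.
Therefore output = 20.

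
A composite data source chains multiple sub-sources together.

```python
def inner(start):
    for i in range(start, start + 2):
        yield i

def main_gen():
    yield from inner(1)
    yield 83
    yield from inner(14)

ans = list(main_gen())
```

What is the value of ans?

Step 1: main_gen() delegates to inner(1):
  yield 1
  yield 2
Step 2: yield 83
Step 3: Delegates to inner(14):
  yield 14
  yield 15
Therefore ans = [1, 2, 83, 14, 15].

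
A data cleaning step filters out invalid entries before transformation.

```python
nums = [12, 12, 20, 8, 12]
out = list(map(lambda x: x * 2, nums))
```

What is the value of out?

Step 1: Apply lambda x: x * 2 to each element:
  12 -> 24
  12 -> 24
  20 -> 40
  8 -> 16
  12 -> 24
Therefore out = [24, 24, 40, 16, 24].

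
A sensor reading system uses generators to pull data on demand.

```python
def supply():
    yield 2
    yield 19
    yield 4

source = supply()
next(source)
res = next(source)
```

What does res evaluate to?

Step 1: supply() creates a generator.
Step 2: next(source) yields 2 (consumed and discarded).
Step 3: next(source) yields 19, assigned to res.
Therefore res = 19.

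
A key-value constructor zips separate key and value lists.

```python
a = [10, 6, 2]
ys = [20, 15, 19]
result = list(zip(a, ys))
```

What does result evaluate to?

Step 1: zip pairs elements at same index:
  Index 0: (10, 20)
  Index 1: (6, 15)
  Index 2: (2, 19)
Therefore result = [(10, 20), (6, 15), (2, 19)].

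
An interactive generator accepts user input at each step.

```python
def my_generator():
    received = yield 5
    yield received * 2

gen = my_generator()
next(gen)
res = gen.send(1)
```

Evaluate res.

Step 1: next(gen) advances to first yield, producing 5.
Step 2: send(1) resumes, received = 1.
Step 3: yield received * 2 = 1 * 2 = 2.
Therefore res = 2.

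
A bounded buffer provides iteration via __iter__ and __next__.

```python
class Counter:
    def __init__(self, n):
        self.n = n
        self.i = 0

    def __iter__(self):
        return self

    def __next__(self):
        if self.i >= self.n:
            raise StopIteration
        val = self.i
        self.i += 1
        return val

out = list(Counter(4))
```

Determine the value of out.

Step 1: Counter(4) creates an iterator counting 0 to 3.
Step 2: list() consumes all values: [0, 1, 2, 3].
Therefore out = [0, 1, 2, 3].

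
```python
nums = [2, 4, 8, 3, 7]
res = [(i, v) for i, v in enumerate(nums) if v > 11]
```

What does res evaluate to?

Step 1: Filter enumerate([2, 4, 8, 3, 7]) keeping v > 11:
  (0, 2): 2 <= 11, excluded
  (1, 4): 4 <= 11, excluded
  (2, 8): 8 <= 11, excluded
  (3, 3): 3 <= 11, excluded
  (4, 7): 7 <= 11, excluded
Therefore res = [].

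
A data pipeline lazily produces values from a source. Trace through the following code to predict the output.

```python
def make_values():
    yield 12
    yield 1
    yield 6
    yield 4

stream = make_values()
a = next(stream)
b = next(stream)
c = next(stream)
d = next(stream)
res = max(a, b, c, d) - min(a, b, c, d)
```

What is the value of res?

Step 1: Create generator and consume all values:
  a = next(stream) = 12
  b = next(stream) = 1
  c = next(stream) = 6
  d = next(stream) = 4
Step 2: max = 12, min = 1, res = 12 - 1 = 11.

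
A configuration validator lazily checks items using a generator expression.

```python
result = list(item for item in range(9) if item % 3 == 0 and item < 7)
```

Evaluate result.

Step 1: Filter range(9) where item % 3 == 0 and item < 7:
  item=0: both conditions met, included
  item=1: excluded (1 % 3 != 0)
  item=2: excluded (2 % 3 != 0)
  item=3: both conditions met, included
  item=4: excluded (4 % 3 != 0)
  item=5: excluded (5 % 3 != 0)
  item=6: both conditions met, included
  item=7: excluded (7 % 3 != 0, 7 >= 7)
  item=8: excluded (8 % 3 != 0, 8 >= 7)
Therefore result = [0, 3, 6].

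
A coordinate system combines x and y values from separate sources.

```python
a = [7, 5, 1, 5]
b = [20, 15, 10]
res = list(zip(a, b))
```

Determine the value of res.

Step 1: zip stops at shortest (len(a)=4, len(b)=3):
  Index 0: (7, 20)
  Index 1: (5, 15)
  Index 2: (1, 10)
Step 2: Last element of a (5) has no pair, dropped.
Therefore res = [(7, 20), (5, 15), (1, 10)].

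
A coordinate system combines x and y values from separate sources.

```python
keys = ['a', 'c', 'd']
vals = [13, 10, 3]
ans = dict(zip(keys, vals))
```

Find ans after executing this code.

Step 1: zip pairs keys with values:
  'a' -> 13
  'c' -> 10
  'd' -> 3
Therefore ans = {'a': 13, 'c': 10, 'd': 3}.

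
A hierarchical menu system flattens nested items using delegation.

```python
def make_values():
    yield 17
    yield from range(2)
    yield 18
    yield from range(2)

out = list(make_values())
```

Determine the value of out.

Step 1: Trace yields in order:
  yield 17
  yield 0
  yield 1
  yield 18
  yield 0
  yield 1
Therefore out = [17, 0, 1, 18, 0, 1].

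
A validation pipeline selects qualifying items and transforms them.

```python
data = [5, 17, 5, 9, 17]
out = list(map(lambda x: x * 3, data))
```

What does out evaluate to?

Step 1: Apply lambda x: x * 3 to each element:
  5 -> 15
  17 -> 51
  5 -> 15
  9 -> 27
  17 -> 51
Therefore out = [15, 51, 15, 27, 51].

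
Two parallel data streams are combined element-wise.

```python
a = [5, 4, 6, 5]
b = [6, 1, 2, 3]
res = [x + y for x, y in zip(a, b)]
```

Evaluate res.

Step 1: Add corresponding elements:
  5 + 6 = 11
  4 + 1 = 5
  6 + 2 = 8
  5 + 3 = 8
Therefore res = [11, 5, 8, 8].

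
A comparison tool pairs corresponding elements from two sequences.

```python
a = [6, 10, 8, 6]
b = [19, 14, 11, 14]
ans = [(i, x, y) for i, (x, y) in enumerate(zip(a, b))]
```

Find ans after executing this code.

Step 1: enumerate(zip(a, b)) gives index with paired elements:
  i=0: (6, 19)
  i=1: (10, 14)
  i=2: (8, 11)
  i=3: (6, 14)
Therefore ans = [(0, 6, 19), (1, 10, 14), (2, 8, 11), (3, 6, 14)].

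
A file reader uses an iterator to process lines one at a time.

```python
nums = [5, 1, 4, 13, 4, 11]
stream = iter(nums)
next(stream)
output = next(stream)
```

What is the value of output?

Step 1: Create iterator over [5, 1, 4, 13, 4, 11].
Step 2: next() consumes 5.
Step 3: next() returns 1.
Therefore output = 1.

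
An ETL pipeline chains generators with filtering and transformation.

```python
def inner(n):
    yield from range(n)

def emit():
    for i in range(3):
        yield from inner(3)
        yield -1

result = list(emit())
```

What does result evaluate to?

Step 1: For each i in range(3):
  i=0: yield from inner(3) -> [0, 1, 2], then yield -1
  i=1: yield from inner(3) -> [0, 1, 2], then yield -1
  i=2: yield from inner(3) -> [0, 1, 2], then yield -1
Therefore result = [0, 1, 2, -1, 0, 1, 2, -1, 0, 1, 2, -1].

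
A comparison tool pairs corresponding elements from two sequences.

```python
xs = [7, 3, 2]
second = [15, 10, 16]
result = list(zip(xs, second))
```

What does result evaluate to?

Step 1: zip pairs elements at same index:
  Index 0: (7, 15)
  Index 1: (3, 10)
  Index 2: (2, 16)
Therefore result = [(7, 15), (3, 10), (2, 16)].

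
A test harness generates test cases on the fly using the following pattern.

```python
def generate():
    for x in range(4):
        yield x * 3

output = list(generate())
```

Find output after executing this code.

Step 1: For each x in range(4), yield x * 3:
  x=0: yield 0 * 3 = 0
  x=1: yield 1 * 3 = 3
  x=2: yield 2 * 3 = 6
  x=3: yield 3 * 3 = 9
Therefore output = [0, 3, 6, 9].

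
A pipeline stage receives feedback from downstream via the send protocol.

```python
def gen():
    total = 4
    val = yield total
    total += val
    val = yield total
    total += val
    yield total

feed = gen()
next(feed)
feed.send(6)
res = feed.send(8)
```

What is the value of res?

Step 1: next() -> yield total=4.
Step 2: send(6) -> val=6, total = 4+6 = 10, yield 10.
Step 3: send(8) -> val=8, total = 10+8 = 18, yield 18.
Therefore res = 18.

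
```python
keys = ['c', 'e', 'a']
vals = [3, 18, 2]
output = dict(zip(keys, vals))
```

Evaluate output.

Step 1: zip pairs keys with values:
  'c' -> 3
  'e' -> 18
  'a' -> 2
Therefore output = {'c': 3, 'e': 18, 'a': 2}.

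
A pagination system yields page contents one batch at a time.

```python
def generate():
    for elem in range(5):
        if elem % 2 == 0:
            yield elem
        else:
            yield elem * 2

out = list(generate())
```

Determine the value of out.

Step 1: For each elem in range(5), yield elem if even, else elem*2:
  elem=0 (even): yield 0
  elem=1 (odd): yield 1*2 = 2
  elem=2 (even): yield 2
  elem=3 (odd): yield 3*2 = 6
  elem=4 (even): yield 4
Therefore out = [0, 2, 2, 6, 4].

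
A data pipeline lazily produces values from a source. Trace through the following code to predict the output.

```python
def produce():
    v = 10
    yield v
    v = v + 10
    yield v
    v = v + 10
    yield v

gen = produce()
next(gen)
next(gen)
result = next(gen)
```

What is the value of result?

Step 1: Trace through generator execution:
  Yield 1: v starts at 10, yield 10
  Yield 2: v = 10 + 10 = 20, yield 20
  Yield 3: v = 20 + 10 = 30, yield 30
Step 2: First next() gets 10, second next() gets the second value, third next() yields 30.
Therefore result = 30.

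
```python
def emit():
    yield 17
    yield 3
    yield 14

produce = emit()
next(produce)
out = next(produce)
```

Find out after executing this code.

Step 1: emit() creates a generator.
Step 2: next(produce) yields 17 (consumed and discarded).
Step 3: next(produce) yields 3, assigned to out.
Therefore out = 3.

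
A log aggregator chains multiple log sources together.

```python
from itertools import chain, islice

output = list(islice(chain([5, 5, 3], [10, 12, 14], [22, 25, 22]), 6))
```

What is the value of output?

Step 1: chain([5, 5, 3], [10, 12, 14], [22, 25, 22]) = [5, 5, 3, 10, 12, 14, 22, 25, 22].
Step 2: islice takes first 6 elements: [5, 5, 3, 10, 12, 14].
Therefore output = [5, 5, 3, 10, 12, 14].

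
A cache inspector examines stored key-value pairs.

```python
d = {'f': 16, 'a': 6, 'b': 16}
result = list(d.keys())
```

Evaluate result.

Step 1: d.keys() returns the dictionary keys in insertion order.
Therefore result = ['f', 'a', 'b'].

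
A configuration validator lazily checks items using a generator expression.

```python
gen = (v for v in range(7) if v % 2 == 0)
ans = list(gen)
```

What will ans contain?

Step 1: Filter range(7) keeping only even values:
  v=0: even, included
  v=1: odd, excluded
  v=2: even, included
  v=3: odd, excluded
  v=4: even, included
  v=5: odd, excluded
  v=6: even, included
Therefore ans = [0, 2, 4, 6].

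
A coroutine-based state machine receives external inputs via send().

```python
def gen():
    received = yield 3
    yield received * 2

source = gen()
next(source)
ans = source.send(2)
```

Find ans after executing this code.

Step 1: next(source) advances to first yield, producing 3.
Step 2: send(2) resumes, received = 2.
Step 3: yield received * 2 = 2 * 2 = 4.
Therefore ans = 4.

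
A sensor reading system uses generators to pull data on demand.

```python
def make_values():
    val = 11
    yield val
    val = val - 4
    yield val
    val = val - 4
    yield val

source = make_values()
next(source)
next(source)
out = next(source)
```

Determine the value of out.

Step 1: Trace through generator execution:
  Yield 1: val starts at 11, yield 11
  Yield 2: val = 11 - 4 = 7, yield 7
  Yield 3: val = 7 - 4 = 3, yield 3
Step 2: First next() gets 11, second next() gets the second value, third next() yields 3.
Therefore out = 3.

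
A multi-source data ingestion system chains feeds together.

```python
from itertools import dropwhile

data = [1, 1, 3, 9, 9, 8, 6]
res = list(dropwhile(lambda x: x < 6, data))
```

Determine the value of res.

Step 1: dropwhile drops elements while < 6:
  1 < 6: dropped
  1 < 6: dropped
  3 < 6: dropped
  9: kept (dropping stopped)
Step 2: Remaining elements kept regardless of condition.
Therefore res = [9, 9, 8, 6].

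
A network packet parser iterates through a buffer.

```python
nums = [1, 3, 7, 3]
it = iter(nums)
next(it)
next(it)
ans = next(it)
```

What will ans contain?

Step 1: Create iterator over [1, 3, 7, 3].
Step 2: next() consumes 1.
Step 3: next() consumes 3.
Step 4: next() returns 7.
Therefore ans = 7.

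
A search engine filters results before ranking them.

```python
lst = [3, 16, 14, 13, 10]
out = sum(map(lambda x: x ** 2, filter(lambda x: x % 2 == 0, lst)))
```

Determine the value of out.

Step 1: Filter even numbers from [3, 16, 14, 13, 10]: [16, 14, 10]
Step 2: Square each: [256, 196, 100]
Step 3: Sum = 552.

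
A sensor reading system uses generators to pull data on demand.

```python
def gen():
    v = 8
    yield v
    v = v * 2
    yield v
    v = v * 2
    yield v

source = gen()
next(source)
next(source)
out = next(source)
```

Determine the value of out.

Step 1: Trace through generator execution:
  Yield 1: v starts at 8, yield 8
  Yield 2: v = 8 * 2 = 16, yield 16
  Yield 3: v = 16 * 2 = 32, yield 32
Step 2: First next() gets 8, second next() gets the second value, third next() yields 32.
Therefore out = 32.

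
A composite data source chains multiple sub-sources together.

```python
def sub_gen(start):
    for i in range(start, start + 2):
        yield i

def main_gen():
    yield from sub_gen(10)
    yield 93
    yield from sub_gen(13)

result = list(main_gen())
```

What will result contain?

Step 1: main_gen() delegates to sub_gen(10):
  yield 10
  yield 11
Step 2: yield 93
Step 3: Delegates to sub_gen(13):
  yield 13
  yield 14
Therefore result = [10, 11, 93, 13, 14].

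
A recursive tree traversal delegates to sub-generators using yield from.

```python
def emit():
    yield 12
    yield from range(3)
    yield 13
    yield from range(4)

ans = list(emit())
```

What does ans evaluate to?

Step 1: Trace yields in order:
  yield 12
  yield 0
  yield 1
  yield 2
  yield 13
  yield 0
  yield 1
  yield 2
  yield 3
Therefore ans = [12, 0, 1, 2, 13, 0, 1, 2, 3].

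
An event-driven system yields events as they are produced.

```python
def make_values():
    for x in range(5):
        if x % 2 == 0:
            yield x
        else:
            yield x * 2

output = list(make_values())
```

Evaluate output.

Step 1: For each x in range(5), yield x if even, else x*2:
  x=0 (even): yield 0
  x=1 (odd): yield 1*2 = 2
  x=2 (even): yield 2
  x=3 (odd): yield 3*2 = 6
  x=4 (even): yield 4
Therefore output = [0, 2, 2, 6, 4].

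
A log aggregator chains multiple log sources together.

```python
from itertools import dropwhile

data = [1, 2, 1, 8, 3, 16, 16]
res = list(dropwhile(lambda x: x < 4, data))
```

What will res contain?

Step 1: dropwhile drops elements while < 4:
  1 < 4: dropped
  2 < 4: dropped
  1 < 4: dropped
  8: kept (dropping stopped)
Step 2: Remaining elements kept regardless of condition.
Therefore res = [8, 3, 16, 16].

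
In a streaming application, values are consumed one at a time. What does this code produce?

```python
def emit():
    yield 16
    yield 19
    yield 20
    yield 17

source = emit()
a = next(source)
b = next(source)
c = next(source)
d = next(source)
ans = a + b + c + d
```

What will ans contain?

Step 1: Create generator and consume all values:
  a = next(source) = 16
  b = next(source) = 19
  c = next(source) = 20
  d = next(source) = 17
Step 2: ans = 16 + 19 + 20 + 17 = 72.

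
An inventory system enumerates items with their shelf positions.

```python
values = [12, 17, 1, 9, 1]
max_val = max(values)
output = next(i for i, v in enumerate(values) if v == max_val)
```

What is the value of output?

Step 1: max([12, 17, 1, 9, 1]) = 17.
Step 2: Find first index where value == 17:
  Index 0: 12 != 17
  Index 1: 17 == 17, found!
Therefore output = 1.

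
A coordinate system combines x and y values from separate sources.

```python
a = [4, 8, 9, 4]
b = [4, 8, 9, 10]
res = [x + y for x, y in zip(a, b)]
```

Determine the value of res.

Step 1: Add corresponding elements:
  4 + 4 = 8
  8 + 8 = 16
  9 + 9 = 18
  4 + 10 = 14
Therefore res = [8, 16, 18, 14].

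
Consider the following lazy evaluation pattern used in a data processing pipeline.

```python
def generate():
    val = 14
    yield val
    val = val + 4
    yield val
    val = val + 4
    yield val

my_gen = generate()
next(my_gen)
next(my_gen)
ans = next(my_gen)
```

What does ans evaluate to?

Step 1: Trace through generator execution:
  Yield 1: val starts at 14, yield 14
  Yield 2: val = 14 + 4 = 18, yield 18
  Yield 3: val = 18 + 4 = 22, yield 22
Step 2: First next() gets 14, second next() gets the second value, third next() yields 22.
Therefore ans = 22.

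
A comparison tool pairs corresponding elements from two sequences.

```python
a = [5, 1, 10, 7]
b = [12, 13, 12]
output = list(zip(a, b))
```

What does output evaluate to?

Step 1: zip stops at shortest (len(a)=4, len(b)=3):
  Index 0: (5, 12)
  Index 1: (1, 13)
  Index 2: (10, 12)
Step 2: Last element of a (7) has no pair, dropped.
Therefore output = [(5, 12), (1, 13), (10, 12)].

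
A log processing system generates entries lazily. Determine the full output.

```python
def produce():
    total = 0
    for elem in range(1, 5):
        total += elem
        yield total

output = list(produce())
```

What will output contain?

Step 1: Generator accumulates running sum:
  elem=1: total = 1, yield 1
  elem=2: total = 3, yield 3
  elem=3: total = 6, yield 6
  elem=4: total = 10, yield 10
Therefore output = [1, 3, 6, 10].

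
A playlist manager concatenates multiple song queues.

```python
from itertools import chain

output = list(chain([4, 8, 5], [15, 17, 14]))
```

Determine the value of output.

Step 1: chain() concatenates iterables: [4, 8, 5] + [15, 17, 14].
Therefore output = [4, 8, 5, 15, 17, 14].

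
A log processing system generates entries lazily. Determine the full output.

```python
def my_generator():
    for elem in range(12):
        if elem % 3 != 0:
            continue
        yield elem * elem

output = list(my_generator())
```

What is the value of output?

Step 1: Only yield elem**2 when elem is divisible by 3:
  elem=0: 0 % 3 == 0, yield 0**2 = 0
  elem=3: 3 % 3 == 0, yield 3**2 = 9
  elem=6: 6 % 3 == 0, yield 6**2 = 36
  elem=9: 9 % 3 == 0, yield 9**2 = 81
Therefore output = [0, 9, 36, 81].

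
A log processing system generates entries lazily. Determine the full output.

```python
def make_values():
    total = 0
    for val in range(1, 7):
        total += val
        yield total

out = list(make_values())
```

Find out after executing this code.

Step 1: Generator accumulates running sum:
  val=1: total = 1, yield 1
  val=2: total = 3, yield 3
  val=3: total = 6, yield 6
  val=4: total = 10, yield 10
  val=5: total = 15, yield 15
  val=6: total = 21, yield 21
Therefore out = [1, 3, 6, 10, 15, 21].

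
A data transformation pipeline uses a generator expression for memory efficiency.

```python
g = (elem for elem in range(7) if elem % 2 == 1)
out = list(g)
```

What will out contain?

Step 1: Filter range(7) keeping only odd values:
  elem=0: even, excluded
  elem=1: odd, included
  elem=2: even, excluded
  elem=3: odd, included
  elem=4: even, excluded
  elem=5: odd, included
  elem=6: even, excluded
Therefore out = [1, 3, 5].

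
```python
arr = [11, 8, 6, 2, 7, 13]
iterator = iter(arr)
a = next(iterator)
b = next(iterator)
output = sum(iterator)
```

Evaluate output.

Step 1: Create iterator over [11, 8, 6, 2, 7, 13].
Step 2: a = next() = 11, b = next() = 8.
Step 3: sum() of remaining [6, 2, 7, 13] = 28.
Therefore output = 28.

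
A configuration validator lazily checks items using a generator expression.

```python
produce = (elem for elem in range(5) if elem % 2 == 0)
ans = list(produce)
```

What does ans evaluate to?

Step 1: Filter range(5) keeping only even values:
  elem=0: even, included
  elem=1: odd, excluded
  elem=2: even, included
  elem=3: odd, excluded
  elem=4: even, included
Therefore ans = [0, 2, 4].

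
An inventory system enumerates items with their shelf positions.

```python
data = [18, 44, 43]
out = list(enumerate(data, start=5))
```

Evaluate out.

Step 1: enumerate with start=5:
  (5, 18)
  (6, 44)
  (7, 43)
Therefore out = [(5, 18), (6, 44), (7, 43)].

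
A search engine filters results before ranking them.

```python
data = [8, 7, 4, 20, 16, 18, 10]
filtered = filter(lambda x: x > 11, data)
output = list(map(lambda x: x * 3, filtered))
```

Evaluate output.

Step 1: Filter data for elements > 11:
  8: removed
  7: removed
  4: removed
  20: kept
  16: kept
  18: kept
  10: removed
Step 2: Map x * 3 on filtered [20, 16, 18]:
  20 -> 60
  16 -> 48
  18 -> 54
Therefore output = [60, 48, 54].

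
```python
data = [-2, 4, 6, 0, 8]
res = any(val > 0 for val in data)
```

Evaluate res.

Step 1: Check val > 0 for each element in [-2, 4, 6, 0, 8]:
  -2 > 0: False
  4 > 0: True
  6 > 0: True
  0 > 0: False
  8 > 0: True
Step 2: any() returns True.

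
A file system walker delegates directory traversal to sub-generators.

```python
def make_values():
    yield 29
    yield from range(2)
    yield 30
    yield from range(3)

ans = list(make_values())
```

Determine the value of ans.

Step 1: Trace yields in order:
  yield 29
  yield 0
  yield 1
  yield 30
  yield 0
  yield 1
  yield 2
Therefore ans = [29, 0, 1, 30, 0, 1, 2].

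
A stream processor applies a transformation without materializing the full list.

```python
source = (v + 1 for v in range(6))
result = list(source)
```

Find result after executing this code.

Step 1: For each v in range(6), compute v+1:
  v=0: 0+1 = 1
  v=1: 1+1 = 2
  v=2: 2+1 = 3
  v=3: 3+1 = 4
  v=4: 4+1 = 5
  v=5: 5+1 = 6
Therefore result = [1, 2, 3, 4, 5, 6].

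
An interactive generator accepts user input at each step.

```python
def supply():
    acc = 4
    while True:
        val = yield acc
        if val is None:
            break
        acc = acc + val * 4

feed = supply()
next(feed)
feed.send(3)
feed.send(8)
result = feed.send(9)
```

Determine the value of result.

Step 1: next() -> yield acc=4.
Step 2: send(3) -> val=3, acc = 4 + 3*4 = 16, yield 16.
Step 3: send(8) -> val=8, acc = 16 + 8*4 = 48, yield 48.
Step 4: send(9) -> val=9, acc = 48 + 9*4 = 84, yield 84.
Therefore result = 84.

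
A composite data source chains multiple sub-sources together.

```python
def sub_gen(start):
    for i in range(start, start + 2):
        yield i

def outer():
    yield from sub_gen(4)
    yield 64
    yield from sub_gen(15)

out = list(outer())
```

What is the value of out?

Step 1: outer() delegates to sub_gen(4):
  yield 4
  yield 5
Step 2: yield 64
Step 3: Delegates to sub_gen(15):
  yield 15
  yield 16
Therefore out = [4, 5, 64, 15, 16].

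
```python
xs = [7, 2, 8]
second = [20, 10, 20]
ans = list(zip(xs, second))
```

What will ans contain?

Step 1: zip pairs elements at same index:
  Index 0: (7, 20)
  Index 1: (2, 10)
  Index 2: (8, 20)
Therefore ans = [(7, 20), (2, 10), (8, 20)].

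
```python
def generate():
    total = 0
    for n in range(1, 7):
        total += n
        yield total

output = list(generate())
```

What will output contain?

Step 1: Generator accumulates running sum:
  n=1: total = 1, yield 1
  n=2: total = 3, yield 3
  n=3: total = 6, yield 6
  n=4: total = 10, yield 10
  n=5: total = 15, yield 15
  n=6: total = 21, yield 21
Therefore output = [1, 3, 6, 10, 15, 21].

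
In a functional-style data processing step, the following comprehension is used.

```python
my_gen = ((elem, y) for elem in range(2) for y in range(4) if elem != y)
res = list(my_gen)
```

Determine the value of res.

Step 1: Nested generator over range(2) x range(4) where elem != y:
  (0, 0): excluded (elem == y)
  (0, 1): included
  (0, 2): included
  (0, 3): included
  (1, 0): included
  (1, 1): excluded (elem == y)
  (1, 2): included
  (1, 3): included
Therefore res = [(0, 1), (0, 2), (0, 3), (1, 0), (1, 2), (1, 3)].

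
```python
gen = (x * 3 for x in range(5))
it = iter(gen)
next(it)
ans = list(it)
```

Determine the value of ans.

Step 1: Generator produces [0, 3, 6, 9, 12].
Step 2: next(it) consumes first element (0).
Step 3: list(it) collects remaining: [3, 6, 9, 12].
Therefore ans = [3, 6, 9, 12].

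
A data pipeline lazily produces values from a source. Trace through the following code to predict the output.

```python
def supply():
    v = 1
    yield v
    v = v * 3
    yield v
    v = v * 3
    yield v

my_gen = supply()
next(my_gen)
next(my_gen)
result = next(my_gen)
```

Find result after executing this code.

Step 1: Trace through generator execution:
  Yield 1: v starts at 1, yield 1
  Yield 2: v = 1 * 3 = 3, yield 3
  Yield 3: v = 3 * 3 = 9, yield 9
Step 2: First next() gets 1, second next() gets the second value, third next() yields 9.
Therefore result = 9.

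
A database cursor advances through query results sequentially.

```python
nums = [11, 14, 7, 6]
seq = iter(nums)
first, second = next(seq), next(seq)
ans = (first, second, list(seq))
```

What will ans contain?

Step 1: Create iterator over [11, 14, 7, 6].
Step 2: first = 11, second = 14.
Step 3: Remaining elements: [7, 6].
Therefore ans = (11, 14, [7, 6]).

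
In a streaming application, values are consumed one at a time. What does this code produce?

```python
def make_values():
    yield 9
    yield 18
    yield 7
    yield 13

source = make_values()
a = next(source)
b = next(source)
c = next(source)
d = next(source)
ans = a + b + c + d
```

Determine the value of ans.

Step 1: Create generator and consume all values:
  a = next(source) = 9
  b = next(source) = 18
  c = next(source) = 7
  d = next(source) = 13
Step 2: ans = 9 + 18 + 7 + 13 = 47.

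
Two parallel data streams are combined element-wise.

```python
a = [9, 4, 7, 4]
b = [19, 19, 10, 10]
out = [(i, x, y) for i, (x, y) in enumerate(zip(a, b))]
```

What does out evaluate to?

Step 1: enumerate(zip(a, b)) gives index with paired elements:
  i=0: (9, 19)
  i=1: (4, 19)
  i=2: (7, 10)
  i=3: (4, 10)
Therefore out = [(0, 9, 19), (1, 4, 19), (2, 7, 10), (3, 4, 10)].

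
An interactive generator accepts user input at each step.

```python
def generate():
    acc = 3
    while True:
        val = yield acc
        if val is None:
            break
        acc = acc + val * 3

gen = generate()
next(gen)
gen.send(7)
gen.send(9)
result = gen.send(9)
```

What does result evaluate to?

Step 1: next() -> yield acc=3.
Step 2: send(7) -> val=7, acc = 3 + 7*3 = 24, yield 24.
Step 3: send(9) -> val=9, acc = 24 + 9*3 = 51, yield 51.
Step 4: send(9) -> val=9, acc = 51 + 9*3 = 78, yield 78.
Therefore result = 78.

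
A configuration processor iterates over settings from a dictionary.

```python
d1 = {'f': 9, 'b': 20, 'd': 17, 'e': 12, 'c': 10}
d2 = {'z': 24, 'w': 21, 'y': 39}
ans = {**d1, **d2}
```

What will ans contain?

Step 1: Merge d1 and d2 (d2 values override on key conflicts).
Step 2: d1 has keys ['f', 'b', 'd', 'e', 'c'], d2 has keys ['z', 'w', 'y'].
Therefore ans = {'f': 9, 'b': 20, 'd': 17, 'e': 12, 'c': 10, 'z': 24, 'w': 21, 'y': 39}.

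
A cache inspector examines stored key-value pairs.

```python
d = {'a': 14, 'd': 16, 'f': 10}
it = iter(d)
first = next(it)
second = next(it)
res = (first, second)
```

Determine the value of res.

Step 1: iter(d) iterates over keys: ['a', 'd', 'f'].
Step 2: first = next(it) = 'a', second = next(it) = 'd'.
Therefore res = ('a', 'd').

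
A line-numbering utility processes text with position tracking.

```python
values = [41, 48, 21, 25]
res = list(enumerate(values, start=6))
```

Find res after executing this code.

Step 1: enumerate with start=6:
  (6, 41)
  (7, 48)
  (8, 21)
  (9, 25)
Therefore res = [(6, 41), (7, 48), (8, 21), (9, 25)].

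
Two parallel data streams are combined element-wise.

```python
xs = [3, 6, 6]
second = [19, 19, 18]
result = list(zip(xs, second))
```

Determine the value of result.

Step 1: zip pairs elements at same index:
  Index 0: (3, 19)
  Index 1: (6, 19)
  Index 2: (6, 18)
Therefore result = [(3, 19), (6, 19), (6, 18)].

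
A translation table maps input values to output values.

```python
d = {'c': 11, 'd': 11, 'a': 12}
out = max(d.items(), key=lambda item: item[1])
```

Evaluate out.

Step 1: Find item with maximum value:
  ('c', 11)
  ('d', 11)
  ('a', 12)
Step 2: Maximum value is 12 at key 'a'.
Therefore out = ('a', 12).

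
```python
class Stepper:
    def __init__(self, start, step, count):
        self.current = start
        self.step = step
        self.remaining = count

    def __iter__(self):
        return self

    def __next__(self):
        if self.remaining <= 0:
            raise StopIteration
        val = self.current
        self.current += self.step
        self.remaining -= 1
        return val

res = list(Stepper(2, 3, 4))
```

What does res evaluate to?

Step 1: Stepper starts at 2, increments by 3, for 4 steps:
  Yield 2, then current += 3
  Yield 5, then current += 3
  Yield 8, then current += 3
  Yield 11, then current += 3
Therefore res = [2, 5, 8, 11].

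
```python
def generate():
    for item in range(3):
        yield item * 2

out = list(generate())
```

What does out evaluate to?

Step 1: For each item in range(3), yield item * 2:
  item=0: yield 0 * 2 = 0
  item=1: yield 1 * 2 = 2
  item=2: yield 2 * 2 = 4
Therefore out = [0, 2, 4].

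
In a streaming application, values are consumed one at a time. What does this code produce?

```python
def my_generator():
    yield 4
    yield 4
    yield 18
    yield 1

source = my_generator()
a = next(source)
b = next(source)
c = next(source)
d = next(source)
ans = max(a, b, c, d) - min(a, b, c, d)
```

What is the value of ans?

Step 1: Create generator and consume all values:
  a = next(source) = 4
  b = next(source) = 4
  c = next(source) = 18
  d = next(source) = 1
Step 2: max = 18, min = 1, ans = 18 - 1 = 17.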